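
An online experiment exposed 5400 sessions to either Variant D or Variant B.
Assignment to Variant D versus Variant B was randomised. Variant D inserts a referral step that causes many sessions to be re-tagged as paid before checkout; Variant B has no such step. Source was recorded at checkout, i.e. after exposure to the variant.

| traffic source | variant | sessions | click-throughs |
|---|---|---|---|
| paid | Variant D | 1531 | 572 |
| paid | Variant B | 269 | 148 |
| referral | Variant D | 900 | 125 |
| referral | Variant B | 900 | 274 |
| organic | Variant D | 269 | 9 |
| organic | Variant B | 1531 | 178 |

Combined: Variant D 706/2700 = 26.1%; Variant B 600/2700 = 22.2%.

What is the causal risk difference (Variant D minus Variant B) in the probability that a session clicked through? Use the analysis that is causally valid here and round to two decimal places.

+0.04

The stratified and pooled comparisons disagree (Variant B wins within each traffic source; Variant D wins overall), so the answer turns on the causal role of traffic source.
Traffic source lies on the pathway variant → traffic source → outcome, so adjusting for it blocks the indirect effect. For the total causal effect of variant, use the unadjusted pooled rates.
The causal difference is the pooled difference: 0.261 − 0.222 = +0.039.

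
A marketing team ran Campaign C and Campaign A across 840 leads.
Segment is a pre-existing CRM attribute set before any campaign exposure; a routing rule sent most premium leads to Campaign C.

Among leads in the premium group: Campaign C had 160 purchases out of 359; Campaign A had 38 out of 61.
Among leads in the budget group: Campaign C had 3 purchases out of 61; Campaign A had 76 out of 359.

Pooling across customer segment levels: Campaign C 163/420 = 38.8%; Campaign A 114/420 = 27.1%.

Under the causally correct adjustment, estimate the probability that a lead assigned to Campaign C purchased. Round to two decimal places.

0.25

Since customer segment is a pre-existing factor (not a product of the campaign) and it affects the outcome on its own, it is a confounder. The stratified rates, not the pooled rate, identify the causal effect.
Standardising Campaign C to the population customer segment mix: 0.500·160/359 + 0.500·3/61 = 0.247.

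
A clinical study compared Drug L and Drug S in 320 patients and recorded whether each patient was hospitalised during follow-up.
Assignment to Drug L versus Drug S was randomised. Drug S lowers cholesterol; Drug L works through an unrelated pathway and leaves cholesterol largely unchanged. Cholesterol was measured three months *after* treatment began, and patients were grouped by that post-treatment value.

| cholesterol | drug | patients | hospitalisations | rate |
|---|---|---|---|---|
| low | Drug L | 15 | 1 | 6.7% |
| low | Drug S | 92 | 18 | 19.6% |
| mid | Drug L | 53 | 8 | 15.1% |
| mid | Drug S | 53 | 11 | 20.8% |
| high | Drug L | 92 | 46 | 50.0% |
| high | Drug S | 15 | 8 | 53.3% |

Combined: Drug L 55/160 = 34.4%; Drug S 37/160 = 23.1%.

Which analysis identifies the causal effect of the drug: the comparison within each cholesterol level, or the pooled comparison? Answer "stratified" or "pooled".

Cholesterol is recorded after the drug and is itself shifted by it — it sits on the causal path from drug to outcome. Conditioning on a mediator would strip out part of the effect we want; the pooled comparison gives the total causal effect.
Pooled: Drug L 34.4% vs Drug S 23.1%; Drug S is lower overall.

pooled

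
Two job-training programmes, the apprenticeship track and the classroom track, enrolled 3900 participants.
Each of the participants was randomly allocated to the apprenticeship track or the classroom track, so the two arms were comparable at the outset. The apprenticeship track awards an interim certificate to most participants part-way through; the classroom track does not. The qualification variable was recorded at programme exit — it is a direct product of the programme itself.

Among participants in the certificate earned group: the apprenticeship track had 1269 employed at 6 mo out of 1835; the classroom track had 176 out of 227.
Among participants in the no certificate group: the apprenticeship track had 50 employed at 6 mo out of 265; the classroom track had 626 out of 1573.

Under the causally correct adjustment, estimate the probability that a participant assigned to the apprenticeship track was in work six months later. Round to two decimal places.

0.63

Within every qualification attained during the programme level the classroom track has the higher rate, yet pooled the apprenticeship track does — Simpson's reversal.
Stratifying would compare programmes among participants the programmes themselves sorted into qualification attained during the programme groups — a form of selection on an intermediate. The unconditioned pooled rates give the total causal effect.
So P(outcome | do(the apprenticeship track)) is just the pooled rate for the apprenticeship track: 1319/2100 = 0.628.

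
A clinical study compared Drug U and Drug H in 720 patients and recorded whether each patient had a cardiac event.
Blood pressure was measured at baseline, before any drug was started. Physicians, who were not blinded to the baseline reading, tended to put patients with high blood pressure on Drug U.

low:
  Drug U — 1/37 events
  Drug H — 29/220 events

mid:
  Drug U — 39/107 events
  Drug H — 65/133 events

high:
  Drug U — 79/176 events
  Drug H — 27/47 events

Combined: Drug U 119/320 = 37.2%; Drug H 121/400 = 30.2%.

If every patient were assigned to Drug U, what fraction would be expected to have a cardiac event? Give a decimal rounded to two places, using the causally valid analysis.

Blood pressure satisfies the back-door criterion: it is not a descendant of the drug, and it blocks the spurious path from drug to outcome. Adjusting for it (i.e., using the within-blood pressure rates) gives the causal effect.
Standardising Drug U to the population blood pressure mix: 0.357·1/37 + 0.333·39/107 + 0.310·79/176 = 0.270.

0.27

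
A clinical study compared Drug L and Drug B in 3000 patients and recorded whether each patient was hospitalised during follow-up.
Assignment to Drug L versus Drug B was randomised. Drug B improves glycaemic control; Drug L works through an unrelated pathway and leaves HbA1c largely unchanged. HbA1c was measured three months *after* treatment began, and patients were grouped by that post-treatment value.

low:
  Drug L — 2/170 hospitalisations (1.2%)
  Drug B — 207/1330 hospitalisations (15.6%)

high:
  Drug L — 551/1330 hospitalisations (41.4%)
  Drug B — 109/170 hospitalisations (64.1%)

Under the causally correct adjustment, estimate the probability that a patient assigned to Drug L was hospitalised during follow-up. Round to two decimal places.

0.37

HbA1c lies on the pathway drug → HbA1c → outcome, so adjusting for it blocks the indirect effect. For the total causal effect of drug, use the unadjusted pooled rates.
So P(outcome | do(Drug L)) is just the pooled rate for Drug L: 553/1500 = 0.369.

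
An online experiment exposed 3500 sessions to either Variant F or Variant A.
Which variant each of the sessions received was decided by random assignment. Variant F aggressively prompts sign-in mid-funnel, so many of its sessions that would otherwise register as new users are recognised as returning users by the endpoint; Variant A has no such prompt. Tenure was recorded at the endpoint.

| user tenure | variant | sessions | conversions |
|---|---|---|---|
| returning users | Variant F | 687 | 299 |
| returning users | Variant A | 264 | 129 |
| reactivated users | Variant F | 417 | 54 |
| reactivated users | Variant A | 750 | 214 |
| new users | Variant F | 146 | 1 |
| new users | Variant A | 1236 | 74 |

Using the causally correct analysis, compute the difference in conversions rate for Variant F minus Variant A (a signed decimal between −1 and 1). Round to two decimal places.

User tenure is downstream of the variant. One should not condition on a consequence of treatment, so the overall rates are the right comparison.
The causal difference is the pooled difference: 0.283 − 0.185 = +0.098.

+0.10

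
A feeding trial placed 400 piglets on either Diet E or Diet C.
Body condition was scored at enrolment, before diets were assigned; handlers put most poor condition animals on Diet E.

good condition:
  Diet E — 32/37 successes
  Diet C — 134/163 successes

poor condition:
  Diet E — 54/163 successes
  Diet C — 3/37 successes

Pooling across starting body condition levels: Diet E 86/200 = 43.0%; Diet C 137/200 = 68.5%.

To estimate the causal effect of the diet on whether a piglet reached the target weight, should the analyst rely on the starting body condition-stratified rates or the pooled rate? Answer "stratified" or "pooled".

Within every starting body condition level Diet E has the higher rate, yet pooled Diet C does — Simpson's reversal.
Nothing the diet does changes starting body condition; the imbalance is an allocation artefact. With starting body condition also predicting the outcome, the pooled figure is confounded, and the within-stratum comparison is the causal one.
Within each level — good condition: 86.5% vs 82.2%; poor condition: 33.1% vs 8.1% — Diet E is higher every time.

stratified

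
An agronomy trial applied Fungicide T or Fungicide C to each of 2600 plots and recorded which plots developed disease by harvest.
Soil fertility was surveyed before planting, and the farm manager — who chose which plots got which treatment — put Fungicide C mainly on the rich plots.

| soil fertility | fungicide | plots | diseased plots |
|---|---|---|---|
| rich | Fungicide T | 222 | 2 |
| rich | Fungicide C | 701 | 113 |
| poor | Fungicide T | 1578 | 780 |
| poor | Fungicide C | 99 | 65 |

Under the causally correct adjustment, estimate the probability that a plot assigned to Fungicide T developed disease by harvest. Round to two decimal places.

Within every soil fertility level Fungicide T has the lower rate, yet pooled Fungicide C does — Simpson's reversal.
Nothing the fungicide does changes soil fertility; the imbalance is an allocation artefact. With soil fertility also predicting the outcome, the pooled figure is confounded, and the within-stratum comparison is the causal one.
Standardising Fungicide T to the population soil fertility mix: 0.355·2/222 + 0.645·780/1578 = 0.322.

0.32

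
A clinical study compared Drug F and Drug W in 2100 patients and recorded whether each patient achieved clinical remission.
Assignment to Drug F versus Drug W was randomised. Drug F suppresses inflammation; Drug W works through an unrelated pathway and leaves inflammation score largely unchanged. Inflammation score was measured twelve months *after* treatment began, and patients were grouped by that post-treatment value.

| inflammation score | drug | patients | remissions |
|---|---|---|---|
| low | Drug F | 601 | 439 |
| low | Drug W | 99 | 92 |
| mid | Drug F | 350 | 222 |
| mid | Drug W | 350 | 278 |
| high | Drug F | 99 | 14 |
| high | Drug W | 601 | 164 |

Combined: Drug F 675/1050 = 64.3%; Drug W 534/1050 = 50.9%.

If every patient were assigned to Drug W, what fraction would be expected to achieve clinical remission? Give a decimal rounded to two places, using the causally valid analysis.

0.51

Drug W is higher inside every inflammation score stratum but Drug F is higher in aggregate. Whether to stratify depends on how inflammation score relates to the drug.
Inflammation score is recorded after the drug and is itself shifted by it — it sits on the causal path from drug to outcome. Conditioning on a mediator would strip out part of the effect we want; the pooled comparison gives the total causal effect.
So P(outcome | do(Drug W)) is just the pooled rate for Drug W: 534/1050 = 0.509.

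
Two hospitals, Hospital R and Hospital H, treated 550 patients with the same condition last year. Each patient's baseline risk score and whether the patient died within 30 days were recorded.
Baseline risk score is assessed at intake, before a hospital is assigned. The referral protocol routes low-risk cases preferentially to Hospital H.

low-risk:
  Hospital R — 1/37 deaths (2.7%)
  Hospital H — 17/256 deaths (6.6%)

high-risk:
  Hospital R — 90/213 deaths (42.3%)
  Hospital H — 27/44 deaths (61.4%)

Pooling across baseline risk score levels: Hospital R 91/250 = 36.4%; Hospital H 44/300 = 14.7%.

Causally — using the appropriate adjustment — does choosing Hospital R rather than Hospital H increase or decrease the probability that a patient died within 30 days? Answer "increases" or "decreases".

decreases

Hospital R is lower inside every baseline risk score stratum but Hospital H is lower in aggregate. Whether to stratify depends on how baseline risk score relates to the hospital.
Nothing the hospital does changes baseline risk score; the imbalance is an allocation artefact. With baseline risk score also predicting the outcome, the pooled figure is confounded, and the within-stratum comparison is the causal one.
Within each level — low-risk: 2.7% vs 6.6%; high-risk: 42.3% vs 61.4% — Hospital R is lower every time.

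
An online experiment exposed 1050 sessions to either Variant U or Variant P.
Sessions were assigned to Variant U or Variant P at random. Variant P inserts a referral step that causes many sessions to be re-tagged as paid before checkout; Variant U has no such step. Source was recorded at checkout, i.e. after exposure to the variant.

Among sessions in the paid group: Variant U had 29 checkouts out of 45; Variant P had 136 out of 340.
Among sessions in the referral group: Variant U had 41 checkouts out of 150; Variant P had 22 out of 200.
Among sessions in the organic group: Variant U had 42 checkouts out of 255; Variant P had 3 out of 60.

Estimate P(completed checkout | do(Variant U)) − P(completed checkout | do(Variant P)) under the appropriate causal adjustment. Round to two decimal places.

The traffic source-specific comparison favours Variant U throughout, but the pooled figures favour Variant P. The question is whether to condition on traffic source.
Traffic source is recorded after the variant and is itself shifted by it — it sits on the causal path from variant to outcome. Conditioning on a mediator would strip out part of the effect we want; the pooled comparison gives the total causal effect.
The causal difference is the pooled difference: 0.249 − 0.268 = -0.019.

-0.02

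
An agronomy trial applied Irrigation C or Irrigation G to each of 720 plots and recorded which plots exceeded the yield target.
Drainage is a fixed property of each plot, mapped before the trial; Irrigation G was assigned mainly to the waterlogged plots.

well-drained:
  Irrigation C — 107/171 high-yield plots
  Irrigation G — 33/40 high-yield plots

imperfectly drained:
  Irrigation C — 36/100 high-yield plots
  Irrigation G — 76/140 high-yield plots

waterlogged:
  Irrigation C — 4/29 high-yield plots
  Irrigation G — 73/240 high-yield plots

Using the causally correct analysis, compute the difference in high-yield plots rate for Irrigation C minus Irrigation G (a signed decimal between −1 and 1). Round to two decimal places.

The field drainage-specific comparison favours Irrigation G throughout, but the pooled figures favour Irrigation C. The question is whether to condition on field drainage.
Field drainage is set before the irrigation has any effect — it is not caused by the irrigation — and it independently drives the outcome. That makes it a confounder, so the causal comparison is within field drainage levels.
Adjusting over the population distribution of field drainage: 0.293·(0.626−0.825) + 0.333·(0.360−0.543) + 0.374·(0.138−0.304) = -0.181.

-0.18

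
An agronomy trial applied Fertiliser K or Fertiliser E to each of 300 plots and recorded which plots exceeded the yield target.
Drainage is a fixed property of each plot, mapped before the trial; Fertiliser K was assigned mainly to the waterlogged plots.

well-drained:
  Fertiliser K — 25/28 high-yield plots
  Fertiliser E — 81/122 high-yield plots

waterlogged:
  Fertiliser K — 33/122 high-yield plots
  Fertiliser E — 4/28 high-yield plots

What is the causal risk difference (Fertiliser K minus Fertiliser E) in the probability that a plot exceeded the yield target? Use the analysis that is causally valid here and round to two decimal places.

+0.18

Field drainage is set before the fertiliser has any effect — it is not caused by the fertiliser — and it independently drives the outcome. That makes it a confounder, so the causal comparison is within field drainage levels.
Adjusting over the population distribution of field drainage: 0.500·(0.893−0.664) + 0.500·(0.270−0.143) = +0.178.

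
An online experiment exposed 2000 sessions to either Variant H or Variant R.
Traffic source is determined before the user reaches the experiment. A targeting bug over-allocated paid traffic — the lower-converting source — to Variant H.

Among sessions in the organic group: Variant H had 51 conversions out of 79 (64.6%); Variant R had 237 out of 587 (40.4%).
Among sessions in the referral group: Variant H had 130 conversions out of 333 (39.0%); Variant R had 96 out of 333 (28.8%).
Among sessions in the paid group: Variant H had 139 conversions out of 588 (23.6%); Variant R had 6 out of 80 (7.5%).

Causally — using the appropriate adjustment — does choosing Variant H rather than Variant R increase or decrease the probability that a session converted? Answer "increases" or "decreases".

The traffic source-specific comparison favours Variant H throughout, but the pooled figures favour Variant R. The question is whether to condition on traffic source.
Traffic source is set before the variant has any effect — it is not caused by the variant — and it independently drives the outcome. That makes it a confounder, so the causal comparison is within traffic source levels.
Within each level — organic: 64.6% vs 40.4%; referral: 39.0% vs 28.8%; paid: 23.6% vs 7.5% — Variant H is higher every time.

increases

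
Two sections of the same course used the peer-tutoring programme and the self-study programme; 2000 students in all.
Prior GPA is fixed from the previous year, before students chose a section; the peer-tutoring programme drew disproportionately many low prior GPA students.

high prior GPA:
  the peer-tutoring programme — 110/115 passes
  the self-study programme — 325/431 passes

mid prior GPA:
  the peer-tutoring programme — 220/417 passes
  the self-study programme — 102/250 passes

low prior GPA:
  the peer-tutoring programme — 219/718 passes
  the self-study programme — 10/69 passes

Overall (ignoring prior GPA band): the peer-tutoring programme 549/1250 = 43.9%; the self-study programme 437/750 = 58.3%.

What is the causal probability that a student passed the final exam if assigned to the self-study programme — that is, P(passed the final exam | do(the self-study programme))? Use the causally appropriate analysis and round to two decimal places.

the peer-tutoring programme is higher inside every prior GPA band stratum but the self-study programme is higher in aggregate. Whether to stratify depends on how prior GPA band relates to the teaching method.
Nothing the teaching method does changes prior GPA band; the imbalance is an allocation artefact. With prior GPA band also predicting the outcome, the pooled figure is confounded, and the within-stratum comparison is the causal one.
Standardising the self-study programme to the population prior GPA band mix: 0.273·325/431 + 0.334·102/250 + 0.394·10/69 = 0.399.

0.40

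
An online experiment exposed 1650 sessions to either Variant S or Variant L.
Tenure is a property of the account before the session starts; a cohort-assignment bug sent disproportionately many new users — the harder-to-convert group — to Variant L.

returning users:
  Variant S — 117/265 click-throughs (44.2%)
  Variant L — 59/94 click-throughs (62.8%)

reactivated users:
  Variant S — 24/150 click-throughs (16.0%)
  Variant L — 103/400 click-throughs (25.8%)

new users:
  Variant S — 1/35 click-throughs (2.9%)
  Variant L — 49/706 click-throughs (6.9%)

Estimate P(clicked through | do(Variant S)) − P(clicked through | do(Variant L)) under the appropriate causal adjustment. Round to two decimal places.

-0.09

The user tenure-specific comparison favours Variant L throughout, but the pooled figures favour Variant S. The question is whether to condition on user tenure.
Here user tenure is a common cause — it drives both which variant a case falls under and the outcome. The crude comparison mixes populations; the stratum-specific rates are the causally relevant ones.
Adjusting over the population distribution of user tenure: 0.218·(0.442−0.628) + 0.333·(0.160−0.258) + 0.449·(0.029−0.069) = -0.091.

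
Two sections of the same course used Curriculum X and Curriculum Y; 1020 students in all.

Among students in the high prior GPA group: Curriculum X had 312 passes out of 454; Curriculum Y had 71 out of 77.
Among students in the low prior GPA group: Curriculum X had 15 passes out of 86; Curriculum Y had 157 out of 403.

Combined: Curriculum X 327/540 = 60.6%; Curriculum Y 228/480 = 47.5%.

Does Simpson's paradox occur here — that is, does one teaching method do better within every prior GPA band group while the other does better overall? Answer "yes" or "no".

Within each prior GPA band level (high prior GPA 68.7% vs 92.2%; low prior GPA 17.4% vs 39.0%), Curriculum Y has the higher rate every time. Pooled: 60.6% vs 47.5% — Curriculum X has the higher rate overall. The two comparisons disagree.

yes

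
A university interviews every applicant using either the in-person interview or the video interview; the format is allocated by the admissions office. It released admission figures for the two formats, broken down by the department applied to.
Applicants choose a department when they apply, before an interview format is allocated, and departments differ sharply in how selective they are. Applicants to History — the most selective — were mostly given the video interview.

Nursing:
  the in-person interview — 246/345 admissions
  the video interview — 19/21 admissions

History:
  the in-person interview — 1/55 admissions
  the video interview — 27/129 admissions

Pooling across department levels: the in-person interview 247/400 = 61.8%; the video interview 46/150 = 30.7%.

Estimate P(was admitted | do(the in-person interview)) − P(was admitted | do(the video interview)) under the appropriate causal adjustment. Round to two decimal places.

The stratified and pooled comparisons disagree (the video interview wins within each department; the in-person interview wins overall), so the answer turns on the causal role of department.
Department satisfies the back-door criterion: it is not a descendant of the interview format, and it blocks the spurious path from interview format to outcome. Adjusting for it (i.e., using the within-department rates) gives the causal effect.
Adjusting over the population distribution of department: 0.665·(0.713−0.905) + 0.335·(0.018−0.209) = -0.192.

-0.19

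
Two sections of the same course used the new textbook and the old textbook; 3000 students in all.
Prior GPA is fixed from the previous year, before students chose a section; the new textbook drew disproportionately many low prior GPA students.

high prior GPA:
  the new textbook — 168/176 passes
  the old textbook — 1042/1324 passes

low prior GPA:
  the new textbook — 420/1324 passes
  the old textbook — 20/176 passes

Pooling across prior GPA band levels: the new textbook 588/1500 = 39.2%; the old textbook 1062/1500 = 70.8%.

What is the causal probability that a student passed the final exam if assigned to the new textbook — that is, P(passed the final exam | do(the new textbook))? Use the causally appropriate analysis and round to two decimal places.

0.64

The prior GPA band-specific comparison favours the new textbook throughout, but the pooled figures favour the old textbook. The question is whether to condition on prior GPA band.
Prior GPA band is set before the teaching method has any effect — it is not caused by the teaching method — and it independently drives the outcome. That makes it a confounder, so the causal comparison is within prior GPA band levels.
Standardising the new textbook to the population prior GPA band mix: 0.500·168/176 + 0.500·420/1324 = 0.636.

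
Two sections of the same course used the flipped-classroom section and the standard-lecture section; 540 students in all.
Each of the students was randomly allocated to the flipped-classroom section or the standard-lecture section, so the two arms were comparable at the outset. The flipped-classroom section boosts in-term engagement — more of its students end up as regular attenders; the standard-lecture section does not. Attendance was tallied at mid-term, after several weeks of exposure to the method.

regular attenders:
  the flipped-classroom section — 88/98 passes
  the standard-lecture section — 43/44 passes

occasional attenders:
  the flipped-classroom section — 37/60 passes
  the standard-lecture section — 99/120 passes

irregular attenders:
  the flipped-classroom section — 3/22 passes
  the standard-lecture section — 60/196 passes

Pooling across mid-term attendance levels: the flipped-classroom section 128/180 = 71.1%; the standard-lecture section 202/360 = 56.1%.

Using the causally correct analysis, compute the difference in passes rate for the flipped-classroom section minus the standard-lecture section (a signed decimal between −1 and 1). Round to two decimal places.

Stratifying would compare teaching methods among students the teaching methods themselves sorted into mid-term attendance groups — a form of selection on an intermediate. The unconditioned pooled rates give the total causal effect.
The causal difference is the pooled difference: 0.711 − 0.561 = +0.150.

+0.15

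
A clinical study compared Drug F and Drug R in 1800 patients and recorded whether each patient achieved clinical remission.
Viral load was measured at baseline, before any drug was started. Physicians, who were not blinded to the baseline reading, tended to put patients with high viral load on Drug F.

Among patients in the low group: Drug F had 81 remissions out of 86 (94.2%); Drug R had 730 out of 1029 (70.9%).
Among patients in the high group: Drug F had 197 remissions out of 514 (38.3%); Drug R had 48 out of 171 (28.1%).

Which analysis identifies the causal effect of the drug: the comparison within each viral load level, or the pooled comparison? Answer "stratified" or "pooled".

stratified

The stratified and pooled comparisons disagree (Drug F wins within each viral load; Drug R wins overall), so the answer turns on the causal role of viral load.
Nothing the drug does changes viral load; the imbalance is an allocation artefact. With viral load also predicting the outcome, the pooled figure is confounded, and the within-stratum comparison is the causal one.
Within each level — low: 94.2% vs 70.9%; high: 38.3% vs 28.1% — Drug F is higher every time.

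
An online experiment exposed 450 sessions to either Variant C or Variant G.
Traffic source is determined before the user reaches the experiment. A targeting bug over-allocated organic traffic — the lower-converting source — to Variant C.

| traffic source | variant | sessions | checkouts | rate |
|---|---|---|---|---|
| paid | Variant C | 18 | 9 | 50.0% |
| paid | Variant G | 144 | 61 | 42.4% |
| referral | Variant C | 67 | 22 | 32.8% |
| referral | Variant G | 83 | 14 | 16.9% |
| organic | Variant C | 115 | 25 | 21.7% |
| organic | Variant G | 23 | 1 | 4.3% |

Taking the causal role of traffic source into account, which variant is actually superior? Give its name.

Variant C

Traffic source is set before the variant has any effect — it is not caused by the variant — and it independently drives the outcome. That makes it a confounder, so the causal comparison is within traffic source levels.
Within each level — paid: 50.0% vs 42.4%; referral: 32.8% vs 16.9%; organic: 21.7% vs 4.3% — Variant C is higher every time.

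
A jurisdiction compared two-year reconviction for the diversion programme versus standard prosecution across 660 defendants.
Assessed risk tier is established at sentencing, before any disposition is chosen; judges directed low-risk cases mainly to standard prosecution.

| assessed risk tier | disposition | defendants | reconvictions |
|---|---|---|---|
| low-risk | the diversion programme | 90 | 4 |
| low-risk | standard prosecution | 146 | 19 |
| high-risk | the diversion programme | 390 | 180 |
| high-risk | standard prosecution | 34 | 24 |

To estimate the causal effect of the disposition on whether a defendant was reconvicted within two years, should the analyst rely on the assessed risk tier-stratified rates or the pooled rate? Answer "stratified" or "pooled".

Nothing the disposition does changes assessed risk tier; the imbalance is an allocation artefact. With assessed risk tier also predicting the outcome, the pooled figure is confounded, and the within-stratum comparison is the causal one.
Within each level — low-risk: 4.4% vs 13.0%; high-risk: 46.2% vs 70.6% — the diversion programme is lower every time.

stratified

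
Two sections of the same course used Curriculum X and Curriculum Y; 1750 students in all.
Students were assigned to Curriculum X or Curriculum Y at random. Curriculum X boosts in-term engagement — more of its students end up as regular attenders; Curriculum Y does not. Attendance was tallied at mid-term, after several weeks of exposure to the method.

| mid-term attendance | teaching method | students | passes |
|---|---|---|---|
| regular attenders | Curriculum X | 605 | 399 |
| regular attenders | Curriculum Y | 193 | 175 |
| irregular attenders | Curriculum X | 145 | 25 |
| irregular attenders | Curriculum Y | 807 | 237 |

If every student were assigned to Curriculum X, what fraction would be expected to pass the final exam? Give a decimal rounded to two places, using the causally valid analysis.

The mid-term attendance-specific comparison favours Curriculum Y throughout, but the pooled figures favour Curriculum X. The question is whether to condition on mid-term attendance.
Mid-term attendance here is a post-treatment variable shaped by the teaching method; conditioning on it would introduce bias rather than remove it. The overall comparison is the causal one.
So P(outcome | do(Curriculum X)) is just the pooled rate for Curriculum X: 424/750 = 0.565.

0.57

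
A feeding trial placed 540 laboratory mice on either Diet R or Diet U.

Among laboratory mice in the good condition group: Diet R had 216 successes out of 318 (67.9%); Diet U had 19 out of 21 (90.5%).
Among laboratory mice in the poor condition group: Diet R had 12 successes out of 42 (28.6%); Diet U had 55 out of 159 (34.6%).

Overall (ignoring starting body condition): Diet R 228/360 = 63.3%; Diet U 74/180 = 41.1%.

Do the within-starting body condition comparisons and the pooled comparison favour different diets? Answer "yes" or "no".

yes

Within each starting body condition level (good condition 67.9% vs 90.5%; poor condition 28.6% vs 34.6%), Diet U has the higher rate every time. Pooled: 63.3% vs 41.1% — Diet R has the higher rate overall. The two comparisons disagree.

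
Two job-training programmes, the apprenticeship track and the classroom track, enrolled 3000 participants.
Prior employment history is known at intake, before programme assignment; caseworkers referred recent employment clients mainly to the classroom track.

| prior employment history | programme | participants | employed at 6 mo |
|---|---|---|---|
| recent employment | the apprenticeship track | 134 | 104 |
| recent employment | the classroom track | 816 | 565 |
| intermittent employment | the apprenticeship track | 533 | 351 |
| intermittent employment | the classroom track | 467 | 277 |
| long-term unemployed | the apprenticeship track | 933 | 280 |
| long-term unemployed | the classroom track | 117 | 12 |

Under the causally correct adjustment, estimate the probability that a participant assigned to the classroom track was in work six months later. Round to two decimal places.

Prior employment history is set before the programme has any effect — it is not caused by the programme — and it independently drives the outcome. That makes it a confounder, so the causal comparison is within prior employment history levels.
Standardising the classroom track to the population prior employment history mix: 0.317·565/816 + 0.333·277/467 + 0.350·12/117 = 0.453.

0.45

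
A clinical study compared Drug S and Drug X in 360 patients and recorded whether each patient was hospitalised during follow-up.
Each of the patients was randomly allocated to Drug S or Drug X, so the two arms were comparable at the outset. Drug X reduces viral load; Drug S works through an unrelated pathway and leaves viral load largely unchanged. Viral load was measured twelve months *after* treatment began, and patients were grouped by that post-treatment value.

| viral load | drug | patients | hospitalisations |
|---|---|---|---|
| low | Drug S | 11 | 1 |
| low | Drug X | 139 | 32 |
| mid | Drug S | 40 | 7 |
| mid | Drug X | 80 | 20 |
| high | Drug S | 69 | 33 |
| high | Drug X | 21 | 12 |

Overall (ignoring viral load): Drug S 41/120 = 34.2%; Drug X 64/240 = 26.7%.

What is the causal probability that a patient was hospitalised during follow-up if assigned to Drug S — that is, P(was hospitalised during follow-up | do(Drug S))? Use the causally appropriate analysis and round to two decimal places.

The viral load-specific comparison favours Drug S throughout, but the pooled figures favour Drug X. The question is whether to condition on viral load.
Viral load is recorded after the drug and is itself shifted by it — it sits on the causal path from drug to outcome. Conditioning on a mediator would strip out part of the effect we want; the pooled comparison gives the total causal effect.
So P(outcome | do(Drug S)) is just the pooled rate for Drug S: 41/120 = 0.342.

0.34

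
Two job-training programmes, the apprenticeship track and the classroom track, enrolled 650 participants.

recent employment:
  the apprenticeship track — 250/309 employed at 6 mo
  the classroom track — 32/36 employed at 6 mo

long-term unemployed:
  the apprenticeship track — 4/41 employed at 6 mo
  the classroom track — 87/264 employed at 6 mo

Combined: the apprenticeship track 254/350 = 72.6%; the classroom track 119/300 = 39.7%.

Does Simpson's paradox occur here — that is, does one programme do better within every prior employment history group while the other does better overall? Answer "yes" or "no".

yes

Within each prior employment history level (recent employment 80.9% vs 88.9%; long-term unemployed 9.8% vs 33.0%), the classroom track has the higher rate every time. Pooled: 72.6% vs 39.7% — the apprenticeship track has the higher rate overall. The two comparisons disagree.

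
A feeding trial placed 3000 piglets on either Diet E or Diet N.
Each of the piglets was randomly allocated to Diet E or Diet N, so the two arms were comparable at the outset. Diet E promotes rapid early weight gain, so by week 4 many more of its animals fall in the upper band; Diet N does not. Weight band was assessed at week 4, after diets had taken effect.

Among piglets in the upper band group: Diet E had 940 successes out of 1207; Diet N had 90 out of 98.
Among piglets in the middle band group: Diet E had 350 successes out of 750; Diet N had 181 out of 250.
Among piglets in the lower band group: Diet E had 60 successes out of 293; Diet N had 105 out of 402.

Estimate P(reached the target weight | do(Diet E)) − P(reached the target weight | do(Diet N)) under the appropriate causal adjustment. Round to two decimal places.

The stratified and pooled comparisons disagree (Diet N wins within each week-4 weight band; Diet E wins overall), so the answer turns on the causal role of week-4 weight band.
Week-4 weight band is recorded after the diet and is itself shifted by it — it sits on the causal path from diet to outcome. Conditioning on a mediator would strip out part of the effect we want; the pooled comparison gives the total causal effect.
The causal difference is the pooled difference: 0.600 − 0.501 = +0.099.

+0.10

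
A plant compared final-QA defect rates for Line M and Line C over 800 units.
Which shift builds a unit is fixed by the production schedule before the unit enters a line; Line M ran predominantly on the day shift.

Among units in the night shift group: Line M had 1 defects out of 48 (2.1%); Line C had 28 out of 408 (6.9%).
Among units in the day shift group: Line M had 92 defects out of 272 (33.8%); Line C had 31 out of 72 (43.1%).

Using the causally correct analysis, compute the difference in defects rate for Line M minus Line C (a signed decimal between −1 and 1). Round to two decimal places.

Shift is set before the line has any effect — it is not caused by the line — and it independently drives the outcome. That makes it a confounder, so the causal comparison is within shift levels.
Adjusting over the population distribution of shift: 0.570·(0.021−0.069) + 0.430·(0.338−0.431) = -0.067.

-0.07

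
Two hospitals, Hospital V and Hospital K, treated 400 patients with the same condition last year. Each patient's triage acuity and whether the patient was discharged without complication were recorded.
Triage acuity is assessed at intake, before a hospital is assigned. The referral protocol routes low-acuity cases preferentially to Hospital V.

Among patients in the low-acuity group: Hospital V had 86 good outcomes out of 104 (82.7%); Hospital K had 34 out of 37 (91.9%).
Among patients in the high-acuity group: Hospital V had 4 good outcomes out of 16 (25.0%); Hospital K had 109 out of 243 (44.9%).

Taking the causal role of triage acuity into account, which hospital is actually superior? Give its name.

Hospital K

Hospital K is higher inside every triage acuity stratum but Hospital V is higher in aggregate. Whether to stratify depends on how triage acuity relates to the hospital.
Triage acuity satisfies the back-door criterion: it is not a descendant of the hospital, and it blocks the spurious path from hospital to outcome. Adjusting for it (i.e., using the within-triage acuity rates) gives the causal effect.
Within each level — low-acuity: 82.7% vs 91.9%; high-acuity: 25.0% vs 44.9% — Hospital K is higher every time.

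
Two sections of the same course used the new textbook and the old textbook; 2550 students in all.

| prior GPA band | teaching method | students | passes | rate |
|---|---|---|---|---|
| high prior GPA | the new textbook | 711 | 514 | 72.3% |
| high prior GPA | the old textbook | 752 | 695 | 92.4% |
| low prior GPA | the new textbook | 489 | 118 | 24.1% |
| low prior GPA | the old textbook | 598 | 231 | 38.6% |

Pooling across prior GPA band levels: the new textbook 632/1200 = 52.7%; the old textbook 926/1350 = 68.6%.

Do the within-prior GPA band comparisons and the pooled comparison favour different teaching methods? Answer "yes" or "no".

Within each prior GPA band level (high prior GPA 72.3% vs 92.4%; low prior GPA 24.1% vs 38.6%), the old textbook has the higher rate every time. Pooled: 52.7% vs 68.6% — the old textbook has the higher rate overall. They agree.

no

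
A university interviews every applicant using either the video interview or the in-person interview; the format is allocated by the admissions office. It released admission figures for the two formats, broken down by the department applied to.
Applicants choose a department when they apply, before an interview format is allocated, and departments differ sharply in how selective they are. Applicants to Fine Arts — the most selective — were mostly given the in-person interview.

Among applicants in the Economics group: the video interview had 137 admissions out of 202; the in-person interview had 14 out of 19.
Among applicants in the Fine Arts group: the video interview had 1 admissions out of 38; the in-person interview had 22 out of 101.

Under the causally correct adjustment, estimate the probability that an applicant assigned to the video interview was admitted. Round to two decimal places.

Department is set before the interview format has any effect — it is not caused by the interview format — and it independently drives the outcome. That makes it a confounder, so the causal comparison is within department levels.
Standardising the video interview to the population department mix: 0.614·137/202 + 0.386·1/38 = 0.427.

0.43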